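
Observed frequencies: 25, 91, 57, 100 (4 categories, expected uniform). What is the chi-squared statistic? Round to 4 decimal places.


chi2 = sum((O-E)^2/E), E = total/4
total = 273, E = 273/4 = 68.25
(25 - 68.25)^2 / 68.25 = 1870.5625 / 68.25 = 29929/1092 ≈ 27.407509
(91 - 68.25)^2 / 68.25 = 517.5625 / 68.25 = 91/12 ≈ 7.583333
(57 - 68.25)^2 / 68.25 = 126.5625 / 68.25 = 675/364 ≈ 1.854396
(100 - 68.25)^2 / 68.25 = 1008.0625 / 68.25 = 16129/1092 ≈ 14.770147
chi2 = 671/13 ≈ 51.615385

51.6154


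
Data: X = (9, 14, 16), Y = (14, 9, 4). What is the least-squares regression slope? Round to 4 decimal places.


b = sum((xi-xbar)(yi-ybar)) / sum((xi-xbar)^2)
n = 3, xbar = 39/3 = 13, ybar = 27/3 = 9
Sxy = sum((xi-xbar)(yi-ybar)) = -35
Sxx = sum((xi-xbar)^2) = 26
b = Sxy / Sxx = -35/26 ≈ -1.346154

-1.3462


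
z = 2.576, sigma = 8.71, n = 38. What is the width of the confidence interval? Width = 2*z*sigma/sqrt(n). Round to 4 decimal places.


width = 2*z*sigma/sqrt(n)
2*z*sigma = 2 * 2.576 * 8.71 = 44.87392
sqrt(38) ≈ 6.164414
width = 44.87392 / 6.164414 ≈ 7.279511

7.2795


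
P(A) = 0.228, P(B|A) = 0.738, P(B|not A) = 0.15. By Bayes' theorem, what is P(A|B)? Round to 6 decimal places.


P(A|B) = P(B|A)*P(A) / P(B), P(B) = P(B|A)*P(A) + P(B|not A)*P(not A)
P(B|A)*P(A) = 0.738 * 0.228 = 0.168264
P(B|not A)*P(not A) = 0.15 * 0.772 = 0.1158
P(B) = 0.168264 + 0.1158 = 0.284064
P(A|B) = 0.168264 / 0.284064 ≈ 0.59234539

0.592345


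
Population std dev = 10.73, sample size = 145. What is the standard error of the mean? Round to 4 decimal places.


SE = sigma / sqrt(n)
sqrt(145) ≈ 12.041595
SE = 10.73 / 12.041595 ≈ 0.891078

0.8911


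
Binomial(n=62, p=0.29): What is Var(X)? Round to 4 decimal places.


Var = n*p*(1-p) = 62 * 0.29 * 0.71 = 12.7658

12.7658


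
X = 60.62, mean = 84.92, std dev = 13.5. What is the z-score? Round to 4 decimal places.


z = (X - mu) / sigma
X - mu = 60.62 - 84.92 = -24.3
z = -24.3 / 13.5 = -1.8

-1.8000


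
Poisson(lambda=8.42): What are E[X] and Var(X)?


E[X] = Var(X) = lambda = 8.42

8.42, 8.42


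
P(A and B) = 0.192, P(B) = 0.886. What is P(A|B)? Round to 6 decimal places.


P(A|B) = P(A and B) / P(B) = 0.192 / 0.886 = 96/443 ≈ 0.21670429

0.216704


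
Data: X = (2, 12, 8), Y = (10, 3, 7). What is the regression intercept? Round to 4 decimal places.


a = ybar - b*xbar, where b = sum((xi-xbar)(yi-ybar)) / sum((xi-xbar)^2)
n = 3, xbar = 22/3 ≈ 7.333333, ybar = 20/3 ≈ 6.666667
Sxy = sum((xi-xbar)(yi-ybar)) = -104/3 ≈ -34.666667
Sxx = sum((xi-xbar)^2) = 152/3 ≈ 50.666667
b = Sxy / Sxx = -13/19 ≈ -0.684211
a = 6.666667 - (-0.684211) * 7.333333 = 222/19 ≈ 11.684211

11.6842


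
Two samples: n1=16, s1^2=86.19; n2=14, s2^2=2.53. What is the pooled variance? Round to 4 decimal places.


sp^2 = ((n1-1)*s1^2 + (n2-1)*s2^2)/(n1+n2-2)
(n1-1)*s1^2 = 15 * 86.19 = 1292.85
(n2-1)*s2^2 = 13 * 2.53 = 32.89
numerator = 1292.85 + 32.89 = 1325.74
n1+n2-2 = 28
sp^2 = 1325.74 / 28 = 66287/1400 ≈ 47.347857

47.3479


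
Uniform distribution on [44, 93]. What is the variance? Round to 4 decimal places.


Var = (b-a)^2 / 12
(b-a)^2 = (93 - 44)^2 = 2401
Var = 2401/12 ≈ 200.083333

200.0833


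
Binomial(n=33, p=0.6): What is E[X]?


E[X] = n*p = 33 * 0.6 = 19.8

19.8


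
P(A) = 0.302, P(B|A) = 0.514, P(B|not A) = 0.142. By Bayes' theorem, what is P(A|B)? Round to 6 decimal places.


P(A|B) = P(B|A)*P(A) / P(B), P(B) = P(B|A)*P(A) + P(B|not A)*P(not A)
P(B|A)*P(A) = 0.514 * 0.302 = 0.155228
P(B|not A)*P(not A) = 0.142 * 0.698 = 0.099116
P(B) = 0.155228 + 0.099116 = 0.254344
P(A|B) = 0.155228 / 0.254344 ≈ 0.61030730

0.610307


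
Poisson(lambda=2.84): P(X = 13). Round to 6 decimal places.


P = e^(-lam) * lam^k / k!
e^(-2.84) ≈ 0.05842567
lam^k = 2.84^13 ≈ 781876.968801
k! = 13! = 6227020800
P = 0.05842567 * 781876.968801 / 6227020800 ≈ 0.000007

0.000007


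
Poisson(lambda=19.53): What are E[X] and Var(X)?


E[X] = Var(X) = lambda = 19.53

19.53, 19.53


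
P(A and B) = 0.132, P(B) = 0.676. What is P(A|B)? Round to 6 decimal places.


P(A|B) = P(A and B) / P(B) = 0.132 / 0.676 = 33/169 ≈ 0.19526627

0.195266


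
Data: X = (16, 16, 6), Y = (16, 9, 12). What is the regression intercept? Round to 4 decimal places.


a = ybar - b*xbar, where b = sum((xi-xbar)(yi-ybar)) / sum((xi-xbar)^2)
n = 3, xbar = 38/3 ≈ 12.666667, ybar = 37/3 ≈ 12.333333
Sxy = sum((xi-xbar)(yi-ybar)) = 10/3 ≈ 3.333333
Sxx = sum((xi-xbar)^2) = 200/3 ≈ 66.666667
b = Sxy / Sxx = 0.05
a = 12.333333 - 0.05 * 12.666667 = 11.7

11.7000


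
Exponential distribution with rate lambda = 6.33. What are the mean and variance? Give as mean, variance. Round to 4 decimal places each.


mean = 1/lam, var = 1/lam^2
mean = 1 / 6.33 = 100/633 ≈ 0.157978
lam^2 = 6.33^2 = 40.0689
var = 1 / 40.0689 ≈ 0.024957

0.1580, 0.0250


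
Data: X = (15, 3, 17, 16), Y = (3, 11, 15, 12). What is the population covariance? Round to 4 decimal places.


Cov = (1/n)*sum((xi-xbar)(yi-ybar))
n = 4, xbar = 51/4 = 12.75, ybar = 41/4 = 10.25
sum((xi-xbar)(yi-ybar)) = 2.25
Cov = 2.25 / 4 = 0.5625

0.5625


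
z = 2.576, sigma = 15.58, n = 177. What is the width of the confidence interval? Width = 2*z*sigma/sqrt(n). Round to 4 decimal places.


width = 2*z*sigma/sqrt(n)
2*z*sigma = 2 * 2.576 * 15.58 = 80.26816
sqrt(177) ≈ 13.304135
width = 80.26816 / 13.304135 ≈ 6.033324

6.0333


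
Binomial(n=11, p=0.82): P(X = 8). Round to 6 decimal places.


P = C(n,k) * p^k * (1-p)^(n-k)
C(11,8) = 165
p^k = 0.82^8 ≈ 0.2044141
(1-p)^(n-k) = 0.18^3 = 0.005832
P = 165 * 0.2044141 * 0.005832 ≈ 0.196704

0.196704


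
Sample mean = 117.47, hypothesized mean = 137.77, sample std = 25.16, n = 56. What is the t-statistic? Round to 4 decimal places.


t = (xbar - mu0) / (s/sqrt(n))
xbar - mu0 = 117.47 - 137.77 = -20.3
sqrt(56) ≈ 7.48331477
s/sqrt(n) = 25.16 / 7.48331477 ≈ 3.36214642
t = -20.3 / 3.36214642 ≈ -6.037810

-6.0378


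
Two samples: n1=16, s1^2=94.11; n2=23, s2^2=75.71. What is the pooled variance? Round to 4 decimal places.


sp^2 = ((n1-1)*s1^2 + (n2-1)*s2^2)/(n1+n2-2)
(n1-1)*s1^2 = 15 * 94.11 = 1411.65
(n2-1)*s2^2 = 22 * 75.71 = 1665.62
numerator = 1411.65 + 1665.62 = 3077.27
n1+n2-2 = 37
sp^2 = 3077.27 / 37 = 307727/3700 ≈ 83.169459

83.1695


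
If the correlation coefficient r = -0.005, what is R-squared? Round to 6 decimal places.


R^2 = r^2 = (-0.005)^2 = 0.000025

0.000025


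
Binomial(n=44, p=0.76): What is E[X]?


E[X] = n*p = 44 * 0.76 = 33.44

33.44


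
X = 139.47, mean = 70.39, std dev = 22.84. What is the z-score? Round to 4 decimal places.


z = (X - mu) / sigma
X - mu = 139.47 - 70.39 = 69.08
z = 69.08 / 22.84 = 1727/571 ≈ 3.024518

3.0245


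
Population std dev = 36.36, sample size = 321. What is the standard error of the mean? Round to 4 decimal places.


SE = sigma / sqrt(n)
sqrt(321) ≈ 17.916473
SE = 36.36 / 17.916473 ≈ 2.029417

2.0294


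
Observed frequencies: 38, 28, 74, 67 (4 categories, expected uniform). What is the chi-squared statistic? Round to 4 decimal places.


chi2 = sum((O-E)^2/E), E = total/4
total = 207, E = 207/4 = 51.75
(38 - 51.75)^2 / 51.75 = 189.0625 / 51.75 = 3025/828 ≈ 3.653382
(28 - 51.75)^2 / 51.75 = 564.0625 / 51.75 = 9025/828 ≈ 10.899758
(74 - 51.75)^2 / 51.75 = 495.0625 / 51.75 = 7921/828 ≈ 9.566425
(67 - 51.75)^2 / 51.75 = 232.5625 / 51.75 = 3721/828 ≈ 4.493961
chi2 = 5923/207 ≈ 28.613527

28.6135


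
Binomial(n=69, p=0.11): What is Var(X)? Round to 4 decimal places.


Var = n*p*(1-p) = 69 * 0.11 * 0.89 = 6.7551

6.7551


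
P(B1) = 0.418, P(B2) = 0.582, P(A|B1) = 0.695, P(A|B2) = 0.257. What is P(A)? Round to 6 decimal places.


P(A) = P(A|B1)*P(B1) + P(A|B2)*P(B2)
P(A|B1)*P(B1) = 0.695 * 0.418 = 0.29051
P(A|B2)*P(B2) = 0.257 * 0.582 = 0.149574
P(A) = 0.29051 + 0.149574 = 0.440084

0.440084


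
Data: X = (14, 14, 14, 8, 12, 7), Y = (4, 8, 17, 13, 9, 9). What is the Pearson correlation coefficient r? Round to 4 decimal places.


r = sum((xi-xbar)(yi-ybar)) / sqrt(sum((xi-xbar)^2) * sum((yi-ybar)^2))
n = 6, xbar = 69/6 = 11.5, ybar = 60/6 = 10
Sxy = sum((xi-xbar)(yi-ybar)) = -9
Sxx = sum((xi-xbar)^2) = 51.5
Syy = sum((yi-ybar)^2) = 100
sqrt(Sxx*Syy) ≈ 71.763500
r = Sxy / sqrt(Sxx*Syy) = -9 / 71.763500 ≈ -0.125412

-0.1254


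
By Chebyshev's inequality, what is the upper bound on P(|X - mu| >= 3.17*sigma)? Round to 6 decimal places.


P <= 1/k^2
k^2 = 3.17^2 = 10.0489
1/k^2 = 1 / 10.0489 ≈ 0.09951338

0.099513


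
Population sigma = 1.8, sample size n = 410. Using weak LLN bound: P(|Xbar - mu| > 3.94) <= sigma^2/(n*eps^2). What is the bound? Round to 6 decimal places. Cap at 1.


bound = min(1, sigma^2/(n*eps^2))
sigma^2 = 1.8^2 = 3.24
n*eps^2 = 410 * 3.94^2 = 410 * 15.5236 = 6364.676
sigma^2/(n*eps^2) = 3.24 / 6364.676 ≈ 0.00050906

0.000509


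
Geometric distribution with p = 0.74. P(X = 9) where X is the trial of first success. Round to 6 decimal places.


P = (1-p)^(k-1) * p
(1-p)^(k-1) = 0.26^8 ≈ 0.00002088271
P = 0.00002088271 * 0.74 ≈ 0.00001545320

0.000015


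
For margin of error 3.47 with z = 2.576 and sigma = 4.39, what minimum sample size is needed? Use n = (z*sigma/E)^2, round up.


z*sigma/E = 2.576 * 4.39 / 3.47 ≈ 3.258974
(z*sigma/E)^2 ≈ 10.620912
round up: n = 11

11


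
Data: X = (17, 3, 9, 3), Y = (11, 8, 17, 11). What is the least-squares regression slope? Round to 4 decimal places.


b = sum((xi-xbar)(yi-ybar)) / sum((xi-xbar)^2)
n = 4, xbar = 32/4 = 8, ybar = 47/4 = 11.75
Sxy = sum((xi-xbar)(yi-ybar)) = 21
Sxx = sum((xi-xbar)^2) = 132
b = Sxy / Sxx = 7/44 ≈ 0.159091

0.1591


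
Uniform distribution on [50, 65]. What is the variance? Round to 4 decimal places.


Var = (b-a)^2 / 12
(b-a)^2 = (65 - 50)^2 = 225
Var = 225/12 = 18.75

18.7500


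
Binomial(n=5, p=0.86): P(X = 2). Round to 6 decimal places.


P = C(n,k) * p^k * (1-p)^(n-k)
C(5,2) = 10
p^k = 0.86^2 = 0.7396
(1-p)^(n-k) = 0.14^3 = 0.002744
P = 10 * 0.7396 * 0.002744 ≈ 0.020295

0.020295


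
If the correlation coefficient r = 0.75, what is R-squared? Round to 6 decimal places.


R^2 = r^2 = (0.75)^2 = 0.5625

0.562500


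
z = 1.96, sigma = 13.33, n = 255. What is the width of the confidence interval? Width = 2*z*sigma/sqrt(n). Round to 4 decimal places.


width = 2*z*sigma/sqrt(n)
2*z*sigma = 2 * 1.96 * 13.33 = 52.2536
sqrt(255) ≈ 15.968719
width = 52.2536 / 15.968719 ≈ 3.272247

3.2722


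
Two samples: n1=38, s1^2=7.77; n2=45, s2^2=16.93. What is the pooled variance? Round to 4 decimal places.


sp^2 = ((n1-1)*s1^2 + (n2-1)*s2^2)/(n1+n2-2)
(n1-1)*s1^2 = 37 * 7.77 = 287.49
(n2-1)*s2^2 = 44 * 16.93 = 744.92
numerator = 287.49 + 744.92 = 1032.41
n1+n2-2 = 81
sp^2 = 1032.41 / 81 = 103241/8100 ≈ 12.745802

12.7458


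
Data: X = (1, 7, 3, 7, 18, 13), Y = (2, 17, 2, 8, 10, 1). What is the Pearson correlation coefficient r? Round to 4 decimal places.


r = sum((xi-xbar)(yi-ybar)) / sqrt(sum((xi-xbar)^2) * sum((yi-ybar)^2))
n = 6, xbar = 49/6 ≈ 8.166667, ybar = 40/6 = 20/3 ≈ 6.666667
Sxy = sum((xi-xbar)(yi-ybar)) = 148/3 ≈ 49.333333
Sxx = sum((xi-xbar)^2) = 1205/6 ≈ 200.833333
Syy = sum((yi-ybar)^2) = 586/3 ≈ 195.333333
sqrt(Sxx*Syy) ≈ 198.064243
r = Sxy / sqrt(Sxx*Syy) = 49.333333 / 198.064243 ≈ 0.249077

0.2491


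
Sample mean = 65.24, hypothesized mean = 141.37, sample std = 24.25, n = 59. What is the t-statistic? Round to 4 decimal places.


t = (xbar - mu0) / (s/sqrt(n))
xbar - mu0 = 65.24 - 141.37 = -76.13
sqrt(59) ≈ 7.68114575
s/sqrt(n) = 24.25 / 7.68114575 ≈ 3.15708109
t = -76.13 / 3.15708109 ≈ -24.114046

-24.1140


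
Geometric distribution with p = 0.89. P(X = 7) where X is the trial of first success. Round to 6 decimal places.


P = (1-p)^(k-1) * p
(1-p)^(k-1) = 0.11^6 = 0.000001771561
P = 0.000001771561 * 0.89 ≈ 0.000001576689

0.000002


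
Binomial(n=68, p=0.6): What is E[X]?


E[X] = n*p = 68 * 0.6 = 40.8

40.8


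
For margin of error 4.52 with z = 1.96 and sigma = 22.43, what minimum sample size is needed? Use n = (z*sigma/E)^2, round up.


z*sigma/E = 1.96 * 22.43 / 4.52 ≈ 9.726283
(z*sigma/E)^2 ≈ 94.600585
round up: n = 95

95


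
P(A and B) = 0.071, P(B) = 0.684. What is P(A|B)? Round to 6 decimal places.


P(A|B) = P(A and B) / P(B) = 0.071 / 0.684 = 71/684 ≈ 0.10380117

0.103801


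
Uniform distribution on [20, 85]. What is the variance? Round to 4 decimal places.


Var = (b-a)^2 / 12
(b-a)^2 = (85 - 20)^2 = 4225
Var = 4225/12 ≈ 352.083333

352.0833


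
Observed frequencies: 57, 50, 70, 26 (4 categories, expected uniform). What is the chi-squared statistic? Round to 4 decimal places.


chi2 = sum((O-E)^2/E), E = total/4
total = 203, E = 203/4 = 50.75
(57 - 50.75)^2 / 50.75 = 39.0625 / 50.75 = 625/812 ≈ 0.769704
(50 - 50.75)^2 / 50.75 = 0.5625 / 50.75 = 9/812 ≈ 0.011084
(70 - 50.75)^2 / 50.75 = 370.5625 / 50.75 = 847/116 ≈ 7.301724
(26 - 50.75)^2 / 50.75 = 612.5625 / 50.75 = 9801/812 ≈ 12.070197
chi2 = 4091/203 ≈ 20.152709

20.1527


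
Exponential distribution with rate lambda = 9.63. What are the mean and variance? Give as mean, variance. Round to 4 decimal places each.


mean = 1/lam, var = 1/lam^2
mean = 1 / 9.63 = 100/963 ≈ 0.103842
lam^2 = 9.63^2 = 92.7369
var = 1 / 92.7369 ≈ 0.010783

0.1038, 0.0108


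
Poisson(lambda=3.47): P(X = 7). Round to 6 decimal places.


P = e^(-lam) * lam^k / k!
e^(-3.47) ≈ 0.03111703
lam^k = 3.47^7 ≈ 6057.679941
k! = 7! = 5040
P = 0.03111703 * 6057.679941 / 5040 ≈ 0.037400

0.037400


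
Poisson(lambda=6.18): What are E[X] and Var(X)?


E[X] = Var(X) = lambda = 6.18

6.18, 6.18


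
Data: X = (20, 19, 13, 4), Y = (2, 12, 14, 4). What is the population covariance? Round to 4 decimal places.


Cov = (1/n)*sum((xi-xbar)(yi-ybar))
n = 4, xbar = 56/4 = 14, ybar = 32/4 = 8
sum((xi-xbar)(yi-ybar)) = 18
Cov = 18 / 4 = 4.5

4.5000


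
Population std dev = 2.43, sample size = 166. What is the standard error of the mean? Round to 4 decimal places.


SE = sigma / sqrt(n)
sqrt(166) ≈ 12.884099
SE = 2.43 / 12.884099 ≈ 0.188605

0.1886


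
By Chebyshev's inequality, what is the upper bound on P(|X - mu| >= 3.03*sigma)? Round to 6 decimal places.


P <= 1/k^2
k^2 = 3.03^2 = 9.1809
1/k^2 = 1 / 9.1809 ≈ 0.10892178

0.108922


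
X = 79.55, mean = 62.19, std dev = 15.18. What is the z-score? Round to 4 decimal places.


z = (X - mu) / sigma
X - mu = 79.55 - 62.19 = 17.36
z = 17.36 / 15.18 = 868/759 ≈ 1.143610

1.1436


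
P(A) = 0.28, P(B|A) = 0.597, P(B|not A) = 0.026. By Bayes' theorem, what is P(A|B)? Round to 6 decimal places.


P(A|B) = P(B|A)*P(A) / P(B), P(B) = P(B|A)*P(A) + P(B|not A)*P(not A)
P(B|A)*P(A) = 0.597 * 0.28 = 0.16716
P(B|not A)*P(not A) = 0.026 * 0.72 = 0.01872
P(B) = 0.16716 + 0.01872 = 0.18588
P(A|B) = 0.16716 / 0.18588 = 1393/1549 ≈ 0.89928986

0.899290


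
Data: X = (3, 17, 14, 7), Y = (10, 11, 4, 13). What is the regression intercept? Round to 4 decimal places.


a = ybar - b*xbar, where b = sum((xi-xbar)(yi-ybar)) / sum((xi-xbar)^2)
n = 4, xbar = 41/4 = 10.25, ybar = 38/4 = 9.5
Sxy = sum((xi-xbar)(yi-ybar)) = -25.5
Sxx = sum((xi-xbar)^2) = 122.75
b = Sxy / Sxx = -102/491 ≈ -0.207739
a = 9.5 - (-0.207739) * 10.25 = 5710/491 ≈ 11.629328

11.6293


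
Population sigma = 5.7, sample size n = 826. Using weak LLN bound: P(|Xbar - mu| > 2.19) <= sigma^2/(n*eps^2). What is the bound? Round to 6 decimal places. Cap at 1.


bound = min(1, sigma^2/(n*eps^2))
sigma^2 = 5.7^2 = 32.49
n*eps^2 = 826 * 2.19^2 = 826 * 4.7961 = 3961.5786
sigma^2/(n*eps^2) = 32.49 / 3961.5786 ≈ 0.00820128

0.008201


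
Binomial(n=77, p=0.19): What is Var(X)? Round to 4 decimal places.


Var = n*p*(1-p) = 77 * 0.19 * 0.81 = 11.8503

11.8503


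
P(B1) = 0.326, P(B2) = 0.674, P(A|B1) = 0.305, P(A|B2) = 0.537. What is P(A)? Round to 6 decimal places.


P(A) = P(A|B1)*P(B1) + P(A|B2)*P(B2)
P(A|B1)*P(B1) = 0.305 * 0.326 = 0.09943
P(A|B2)*P(B2) = 0.537 * 0.674 = 0.361938
P(A) = 0.09943 + 0.361938 = 0.461368

0.461368


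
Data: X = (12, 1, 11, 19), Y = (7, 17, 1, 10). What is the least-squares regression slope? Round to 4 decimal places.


b = sum((xi-xbar)(yi-ybar)) / sum((xi-xbar)^2)
n = 4, xbar = 43/4 = 10.75, ybar = 35/4 = 8.75
Sxy = sum((xi-xbar)(yi-ybar)) = -74.25
Sxx = sum((xi-xbar)^2) = 164.75
b = Sxy / Sxx = -297/659 ≈ -0.450683

-0.4507


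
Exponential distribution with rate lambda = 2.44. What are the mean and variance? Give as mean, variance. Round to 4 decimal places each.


mean = 1/lam, var = 1/lam^2
mean = 1 / 2.44 = 25/61 ≈ 0.409836
lam^2 = 2.44^2 = 5.9536
var = 1 / 5.9536 = 625/3721 ≈ 0.167966

0.4098, 0.1680


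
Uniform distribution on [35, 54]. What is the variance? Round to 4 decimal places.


Var = (b-a)^2 / 12
(b-a)^2 = (54 - 35)^2 = 361
Var = 361/12 ≈ 30.083333

30.0833


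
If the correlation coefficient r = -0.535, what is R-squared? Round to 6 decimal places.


R^2 = r^2 = (-0.535)^2 = 0.286225

0.286225


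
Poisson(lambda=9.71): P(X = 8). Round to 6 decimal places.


P = e^(-lam) * lam^k / k!
e^(-9.71) ≈ 0.00006067371
lam^k = 9.71^8 ≈ 79023059.356321
k! = 8! = 40320
P = 0.00006067371 * 79023059.356321 / 40320 ≈ 0.118914

0.118914


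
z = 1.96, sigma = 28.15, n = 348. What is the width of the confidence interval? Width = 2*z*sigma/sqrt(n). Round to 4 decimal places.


width = 2*z*sigma/sqrt(n)
2*z*sigma = 2 * 1.96 * 28.15 = 110.348
sqrt(348) ≈ 18.654758
width = 110.348 / 18.654758 ≈ 5.915274

5.9153


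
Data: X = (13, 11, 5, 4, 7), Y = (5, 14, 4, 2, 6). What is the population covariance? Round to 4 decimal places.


Cov = (1/n)*sum((xi-xbar)(yi-ybar))
n = 5, xbar = 40/5 = 8, ybar = 31/5 = 6.2
sum((xi-xbar)(yi-ybar)) = 41
Cov = 41 / 5 = 8.2

8.2000


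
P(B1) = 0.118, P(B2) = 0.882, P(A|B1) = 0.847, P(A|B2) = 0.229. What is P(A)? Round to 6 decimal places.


P(A) = P(A|B1)*P(B1) + P(A|B2)*P(B2)
P(A|B1)*P(B1) = 0.847 * 0.118 = 0.099946
P(A|B2)*P(B2) = 0.229 * 0.882 = 0.201978
P(A) = 0.099946 + 0.201978 = 0.301924

0.301924


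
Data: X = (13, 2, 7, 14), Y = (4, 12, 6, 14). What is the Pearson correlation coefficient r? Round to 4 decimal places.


r = sum((xi-xbar)(yi-ybar)) / sqrt(sum((xi-xbar)^2) * sum((yi-ybar)^2))
n = 4, xbar = 36/4 = 9, ybar = 36/4 = 9
Sxy = sum((xi-xbar)(yi-ybar)) = -10
Sxx = sum((xi-xbar)^2) = 94
Syy = sum((yi-ybar)^2) = 68
sqrt(Sxx*Syy) ≈ 79.949984
r = Sxy / sqrt(Sxx*Syy) = -10 / 79.949984 ≈ -0.125078

-0.1251


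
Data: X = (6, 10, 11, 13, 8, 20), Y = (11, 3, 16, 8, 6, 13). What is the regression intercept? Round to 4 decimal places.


a = ybar - b*xbar, where b = sum((xi-xbar)(yi-ybar)) / sum((xi-xbar)^2)
n = 6, xbar = 68/6 = 34/3 ≈ 11.333333, ybar = 57/6 = 9.5
Sxy = sum((xi-xbar)(yi-ybar)) = 38
Sxx = sum((xi-xbar)^2) = 358/3 ≈ 119.333333
b = Sxy / Sxx = 57/179 ≈ 0.318436
a = 9.5 - 0.318436 * 11.333333 = 2109/358 ≈ 5.891061

5.8911


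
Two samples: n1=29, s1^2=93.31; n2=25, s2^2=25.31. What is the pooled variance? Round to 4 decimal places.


sp^2 = ((n1-1)*s1^2 + (n2-1)*s2^2)/(n1+n2-2)
(n1-1)*s1^2 = 28 * 93.31 = 2612.68
(n2-1)*s2^2 = 24 * 25.31 = 607.44
numerator = 2612.68 + 607.44 = 3220.12
n1+n2-2 = 52
sp^2 = 3220.12 / 52 = 80503/1300 ≈ 61.925385

61.9254


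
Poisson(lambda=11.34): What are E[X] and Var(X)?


E[X] = Var(X) = lambda = 11.34

11.34, 11.34


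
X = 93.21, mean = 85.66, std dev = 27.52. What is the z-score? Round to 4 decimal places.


z = (X - mu) / sigma
X - mu = 93.21 - 85.66 = 7.55
z = 7.55 / 27.52 = 755/2752 ≈ 0.274346

0.2743


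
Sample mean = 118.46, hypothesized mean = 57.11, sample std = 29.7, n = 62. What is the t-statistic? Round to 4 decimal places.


t = (xbar - mu0) / (s/sqrt(n))
xbar - mu0 = 118.46 - 57.11 = 61.35
sqrt(62) ≈ 7.87400787
s/sqrt(n) = 29.7 / 7.87400787 ≈ 3.77190377
t = 61.35 / 3.77190377 ≈ 16.264996

16.2650


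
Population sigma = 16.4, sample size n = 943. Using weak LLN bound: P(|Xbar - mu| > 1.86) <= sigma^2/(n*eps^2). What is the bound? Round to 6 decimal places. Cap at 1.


bound = min(1, sigma^2/(n*eps^2))
sigma^2 = 16.4^2 = 268.96
n*eps^2 = 943 * 1.86^2 = 943 * 3.4596 = 3262.4028
sigma^2/(n*eps^2) = 268.96 / 3262.4028 ≈ 0.08244230

0.082442


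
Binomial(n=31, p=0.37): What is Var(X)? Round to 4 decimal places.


Var = n*p*(1-p) = 31 * 0.37 * 0.63 = 7.2261

7.2261


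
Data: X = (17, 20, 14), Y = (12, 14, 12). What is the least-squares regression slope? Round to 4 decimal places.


b = sum((xi-xbar)(yi-ybar)) / sum((xi-xbar)^2)
n = 3, xbar = 51/3 = 17, ybar = 38/3 ≈ 12.666667
Sxy = sum((xi-xbar)(yi-ybar)) = 6
Sxx = sum((xi-xbar)^2) = 18
b = Sxy / Sxx = 1/3 ≈ 0.333333

0.3333


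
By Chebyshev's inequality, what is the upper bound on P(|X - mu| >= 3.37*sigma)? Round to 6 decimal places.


P <= 1/k^2
k^2 = 3.37^2 = 11.3569
1/k^2 = 1 / 11.3569 ≈ 0.08805220

0.088052


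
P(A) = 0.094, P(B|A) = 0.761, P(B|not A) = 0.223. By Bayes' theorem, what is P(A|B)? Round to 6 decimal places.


P(A|B) = P(B|A)*P(A) / P(B), P(B) = P(B|A)*P(A) + P(B|not A)*P(not A)
P(B|A)*P(A) = 0.761 * 0.094 = 0.071534
P(B|not A)*P(not A) = 0.223 * 0.906 = 0.202038
P(B) = 0.071534 + 0.202038 = 0.273572
P(A|B) = 0.071534 / 0.273572 ≈ 0.26148144

0.261481


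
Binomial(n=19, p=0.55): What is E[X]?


E[X] = n*p = 19 * 0.55 = 10.45

10.45


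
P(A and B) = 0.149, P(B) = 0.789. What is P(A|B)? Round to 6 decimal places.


P(A|B) = P(A and B) / P(B) = 0.149 / 0.789 = 149/789 ≈ 0.18884664

0.188847


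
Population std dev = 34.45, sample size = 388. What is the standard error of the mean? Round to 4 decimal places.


SE = sigma / sqrt(n)
sqrt(388) ≈ 19.697716
SE = 34.45 / 19.697716 ≈ 1.748934

1.7489


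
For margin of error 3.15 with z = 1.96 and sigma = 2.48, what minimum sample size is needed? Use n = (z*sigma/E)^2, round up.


z*sigma/E = 1.96 * 2.48 / 3.15 = 1736/1125 ≈ 1.543111
(z*sigma/E)^2 ≈ 2.381192
round up: n = 3

3


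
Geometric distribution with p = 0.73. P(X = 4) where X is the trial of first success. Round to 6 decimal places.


P = (1-p)^(k-1) * p
(1-p)^(k-1) = 0.27^3 = 0.019683
P = 0.019683 * 0.73 = 0.01436859

0.014369


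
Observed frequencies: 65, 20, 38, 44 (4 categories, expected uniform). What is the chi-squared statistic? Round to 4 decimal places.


chi2 = sum((O-E)^2/E), E = total/4
total = 167, E = 167/4 = 41.75
(65 - 41.75)^2 / 41.75 = 540.5625 / 41.75 = 8649/668 ≈ 12.947605
(20 - 41.75)^2 / 41.75 = 473.0625 / 41.75 = 7569/668 ≈ 11.330838
(38 - 41.75)^2 / 41.75 = 14.0625 / 41.75 = 225/668 ≈ 0.336826
(44 - 41.75)^2 / 41.75 = 5.0625 / 41.75 = 81/668 ≈ 0.121257
chi2 = 4131/167 ≈ 24.736527

24.7365


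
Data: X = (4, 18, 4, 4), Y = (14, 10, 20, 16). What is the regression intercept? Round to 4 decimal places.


a = ybar - b*xbar, where b = sum((xi-xbar)(yi-ybar)) / sum((xi-xbar)^2)
n = 4, xbar = 30/4 = 7.5, ybar = 60/4 = 15
Sxy = sum((xi-xbar)(yi-ybar)) = -70
Sxx = sum((xi-xbar)^2) = 147
b = Sxy / Sxx = -10/21 ≈ -0.476190
a = 15 - (-0.476190) * 7.5 = 130/7 ≈ 18.571429

18.5714


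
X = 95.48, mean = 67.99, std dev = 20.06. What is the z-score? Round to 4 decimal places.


z = (X - mu) / sigma
X - mu = 95.48 - 67.99 = 27.49
z = 27.49 / 20.06 = 2749/2006 ≈ 1.370389

1.3704


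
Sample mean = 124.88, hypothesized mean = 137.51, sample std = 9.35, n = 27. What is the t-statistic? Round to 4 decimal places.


t = (xbar - mu0) / (s/sqrt(n))
xbar - mu0 = 124.88 - 137.51 = -12.63
sqrt(27) ≈ 5.19615242
s/sqrt(n) = 9.35 / 5.19615242 ≈ 1.79940834
t = -12.63 / 1.79940834 ≈ -7.018974

-7.0190


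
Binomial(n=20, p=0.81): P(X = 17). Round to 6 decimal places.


P = C(n,k) * p^k * (1-p)^(n-k)
C(20,17) = 1140
p^k = 0.81^17 ≈ 0.02781284
(1-p)^(n-k) = 0.19^3 = 0.006859
P = 1140 * 0.02781284 * 0.006859 ≈ 0.217476

0.217476


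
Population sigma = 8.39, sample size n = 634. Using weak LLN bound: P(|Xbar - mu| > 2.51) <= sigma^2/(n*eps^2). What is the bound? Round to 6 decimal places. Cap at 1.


bound = min(1, sigma^2/(n*eps^2))
sigma^2 = 8.39^2 = 70.3921
n*eps^2 = 634 * 2.51^2 = 634 * 6.3001 = 3994.2634
sigma^2/(n*eps^2) = 70.3921 / 3994.2634 ≈ 0.01762330

0.017623


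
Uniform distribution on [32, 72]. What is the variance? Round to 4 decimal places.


Var = (b-a)^2 / 12
(b-a)^2 = (72 - 32)^2 = 1600
Var = 1600/12 ≈ 133.333333

133.3333


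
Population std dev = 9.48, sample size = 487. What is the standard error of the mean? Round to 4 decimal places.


SE = sigma / sqrt(n)
sqrt(487) ≈ 22.068076
SE = 9.48 / 22.068076 ≈ 0.429580

0.4296


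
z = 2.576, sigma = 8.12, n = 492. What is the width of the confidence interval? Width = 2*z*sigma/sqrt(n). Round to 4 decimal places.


width = 2*z*sigma/sqrt(n)
2*z*sigma = 2 * 2.576 * 8.12 = 41.83424
sqrt(492) ≈ 22.181073
width = 41.83424 / 22.181073 ≈ 1.886033

1.8860


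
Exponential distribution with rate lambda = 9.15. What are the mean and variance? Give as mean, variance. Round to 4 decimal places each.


mean = 1/lam, var = 1/lam^2
mean = 1 / 9.15 = 20/183 ≈ 0.109290
lam^2 = 9.15^2 = 83.7225
var = 1 / 83.7225 ≈ 0.011944

0.1093, 0.0119


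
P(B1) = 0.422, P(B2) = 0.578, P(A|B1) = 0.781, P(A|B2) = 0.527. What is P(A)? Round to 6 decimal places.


P(A) = P(A|B1)*P(B1) + P(A|B2)*P(B2)
P(A|B1)*P(B1) = 0.781 * 0.422 = 0.329582
P(A|B2)*P(B2) = 0.527 * 0.578 = 0.304606
P(A) = 0.329582 + 0.304606 = 0.634188

0.634188


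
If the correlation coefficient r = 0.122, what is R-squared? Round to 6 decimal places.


R^2 = r^2 = (0.122)^2 = 0.014884

0.014884


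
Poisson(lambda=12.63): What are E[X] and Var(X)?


E[X] = Var(X) = lambda = 12.63

12.63, 12.63


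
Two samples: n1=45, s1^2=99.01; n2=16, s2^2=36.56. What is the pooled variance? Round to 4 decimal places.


sp^2 = ((n1-1)*s1^2 + (n2-1)*s2^2)/(n1+n2-2)
(n1-1)*s1^2 = 44 * 99.01 = 4356.44
(n2-1)*s2^2 = 15 * 36.56 = 548.4
numerator = 4356.44 + 548.4 = 4904.84
n1+n2-2 = 59
sp^2 = 4904.84 / 59 = 122621/1475 ≈ 83.132881

83.1329


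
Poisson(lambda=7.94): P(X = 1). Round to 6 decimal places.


P = e^(-lam) * lam^k / k!
e^(-7.94) ≈ 0.0003562065
lam^k = 7.94^1 = 7.94
k! = 1! = 1
P = 0.0003562065 * 7.94 / 1 ≈ 0.002828

0.002828


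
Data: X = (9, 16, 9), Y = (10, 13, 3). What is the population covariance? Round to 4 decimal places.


Cov = (1/n)*sum((xi-xbar)(yi-ybar))
n = 3, xbar = 34/3 ≈ 11.333333, ybar = 26/3 ≈ 8.666667
sum((xi-xbar)(yi-ybar)) = 91/3 ≈ 30.333333
Cov = 30.333333 / 3 = 91/9 ≈ 10.111111

10.1111


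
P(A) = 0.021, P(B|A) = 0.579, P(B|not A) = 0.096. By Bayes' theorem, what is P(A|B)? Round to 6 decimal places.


P(A|B) = P(B|A)*P(A) / P(B), P(B) = P(B|A)*P(A) + P(B|not A)*P(not A)
P(B|A)*P(A) = 0.579 * 0.021 = 0.012159
P(B|not A)*P(not A) = 0.096 * 0.979 = 0.093984
P(B) = 0.012159 + 0.093984 = 0.106143
P(A|B) = 0.012159 / 0.106143 ≈ 0.11455301

0.114553


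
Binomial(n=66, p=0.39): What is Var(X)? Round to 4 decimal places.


Var = n*p*(1-p) = 66 * 0.39 * 0.61 = 15.7014

15.7014


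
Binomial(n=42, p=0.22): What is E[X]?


E[X] = n*p = 42 * 0.22 = 9.24

9.24


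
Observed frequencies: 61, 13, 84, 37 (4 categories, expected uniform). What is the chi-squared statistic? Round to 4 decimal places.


chi2 = sum((O-E)^2/E), E = total/4
total = 195, E = 195/4 = 48.75
(61 - 48.75)^2 / 48.75 = 150.0625 / 48.75 = 2401/780 ≈ 3.078205
(13 - 48.75)^2 / 48.75 = 1278.0625 / 48.75 = 1573/60 ≈ 26.216667
(84 - 48.75)^2 / 48.75 = 1242.5625 / 48.75 = 6627/260 ≈ 25.488462
(37 - 48.75)^2 / 48.75 = 138.0625 / 48.75 = 2209/780 ≈ 2.832051
chi2 = 749/13 ≈ 57.615385

57.6154


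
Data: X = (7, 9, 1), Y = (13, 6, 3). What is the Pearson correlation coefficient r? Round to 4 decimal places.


r = sum((xi-xbar)(yi-ybar)) / sqrt(sum((xi-xbar)^2) * sum((yi-ybar)^2))
n = 3, xbar = 17/3 ≈ 5.666667, ybar = 22/3 ≈ 7.333333
Sxy = sum((xi-xbar)(yi-ybar)) = 70/3 ≈ 23.333333
Sxx = sum((xi-xbar)^2) = 104/3 ≈ 34.666667
Syy = sum((yi-ybar)^2) = 158/3 ≈ 52.666667
sqrt(Sxx*Syy) ≈ 42.729121
r = Sxy / sqrt(Sxx*Syy) = 23.333333 / 42.729121 ≈ 0.546076

0.5461


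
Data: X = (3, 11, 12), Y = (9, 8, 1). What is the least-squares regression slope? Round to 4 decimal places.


b = sum((xi-xbar)(yi-ybar)) / sum((xi-xbar)^2)
n = 3, xbar = 26/3 ≈ 8.666667, ybar = 18/3 = 6
Sxy = sum((xi-xbar)(yi-ybar)) = -29
Sxx = sum((xi-xbar)^2) = 146/3 ≈ 48.666667
b = Sxy / Sxx = -87/146 ≈ -0.595890

-0.5959


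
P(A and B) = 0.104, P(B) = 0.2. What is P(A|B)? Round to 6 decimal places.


P(A|B) = P(A and B) / P(B) = 0.104 / 0.2 = 0.52

0.520000


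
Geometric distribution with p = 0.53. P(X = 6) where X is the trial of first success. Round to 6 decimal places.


P = (1-p)^(k-1) * p
(1-p)^(k-1) = 0.47^5 ≈ 0.02293450
P = 0.02293450 * 0.53 ≈ 0.01215529

0.012155


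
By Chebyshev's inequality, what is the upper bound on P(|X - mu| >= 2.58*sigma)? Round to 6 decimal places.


P <= 1/k^2
k^2 = 2.58^2 = 6.6564
1/k^2 = 1 / 6.6564 ≈ 0.15023136

0.150231


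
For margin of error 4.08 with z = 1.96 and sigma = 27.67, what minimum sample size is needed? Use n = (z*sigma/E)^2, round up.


z*sigma/E = 1.96 * 27.67 / 4.08 ≈ 13.292451
(z*sigma/E)^2 ≈ 176.689253
round up: n = 177

177


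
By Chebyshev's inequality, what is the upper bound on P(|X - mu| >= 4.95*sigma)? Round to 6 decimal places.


P <= 1/k^2
k^2 = 4.95^2 = 24.5025
1/k^2 = 1 / 24.5025 = 400/9801 ≈ 0.04081216

0.040812


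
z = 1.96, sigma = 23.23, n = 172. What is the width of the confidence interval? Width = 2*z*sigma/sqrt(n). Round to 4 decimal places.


width = 2*z*sigma/sqrt(n)
2*z*sigma = 2 * 1.96 * 23.23 = 91.0616
sqrt(172) ≈ 13.114877
width = 91.0616 / 13.114877 ≈ 6.943382

6.9434


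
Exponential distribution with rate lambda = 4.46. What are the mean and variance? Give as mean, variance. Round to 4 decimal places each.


mean = 1/lam, var = 1/lam^2
mean = 1 / 4.46 = 50/223 ≈ 0.224215
lam^2 = 4.46^2 = 19.8916
var = 1 / 19.8916 ≈ 0.050272

0.2242, 0.0503


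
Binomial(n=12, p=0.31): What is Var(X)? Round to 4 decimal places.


Var = n*p*(1-p) = 12 * 0.31 * 0.69 = 2.5668

2.5668


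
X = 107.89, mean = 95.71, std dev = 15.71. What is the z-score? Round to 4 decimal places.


z = (X - mu) / sigma
X - mu = 107.89 - 95.71 = 12.18
z = 12.18 / 15.71 = 1218/1571 ≈ 0.775302

0.7753


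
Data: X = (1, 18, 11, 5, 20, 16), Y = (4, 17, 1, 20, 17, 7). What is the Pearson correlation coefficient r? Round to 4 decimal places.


r = sum((xi-xbar)(yi-ybar)) / sqrt(sum((xi-xbar)^2) * sum((yi-ybar)^2))
n = 6, xbar = 71/6 ≈ 11.833333, ybar = 66/6 = 11
Sxy = sum((xi-xbar)(yi-ybar)) = 92
Sxx = sum((xi-xbar)^2) = 1721/6 ≈ 286.833333
Syy = sum((yi-ybar)^2) = 318
sqrt(Sxx*Syy) ≈ 302.014900
r = Sxy / sqrt(Sxx*Syy) = 92 / 302.014900 ≈ 0.304621

0.3046


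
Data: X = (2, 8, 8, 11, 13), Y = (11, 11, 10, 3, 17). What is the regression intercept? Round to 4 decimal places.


a = ybar - b*xbar, where b = sum((xi-xbar)(yi-ybar)) / sum((xi-xbar)^2)
n = 5, xbar = 42/5 = 8.4, ybar = 52/5 = 10.4
Sxy = sum((xi-xbar)(yi-ybar)) = 7.2
Sxx = sum((xi-xbar)^2) = 69.2
b = Sxy / Sxx = 18/173 ≈ 0.104046
a = 10.4 - 0.104046 * 8.4 = 1648/173 ≈ 9.526012

9.5260


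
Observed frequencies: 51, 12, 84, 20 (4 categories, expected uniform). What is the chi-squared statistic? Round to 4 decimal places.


chi2 = sum((O-E)^2/E), E = total/4
total = 167, E = 167/4 = 41.75
(51 - 41.75)^2 / 41.75 = 85.5625 / 41.75 = 1369/668 ≈ 2.049401
(12 - 41.75)^2 / 41.75 = 885.0625 / 41.75 = 14161/668 ≈ 21.199102
(84 - 41.75)^2 / 41.75 = 1785.0625 / 41.75 = 28561/668 ≈ 42.755988
(20 - 41.75)^2 / 41.75 = 473.0625 / 41.75 = 7569/668 ≈ 11.330838
chi2 = 12915/167 ≈ 77.335329

77.3353


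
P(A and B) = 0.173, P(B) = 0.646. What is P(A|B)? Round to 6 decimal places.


P(A|B) = P(A and B) / P(B) = 0.173 / 0.646 = 173/646 ≈ 0.26780186

0.267802


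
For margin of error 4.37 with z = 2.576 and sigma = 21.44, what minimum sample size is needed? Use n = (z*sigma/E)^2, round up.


z*sigma/E = 2.576 * 21.44 / 4.37 = 30016/2375 ≈ 12.638316
(z*sigma/E)^2 ≈ 159.727026
round up: n = 160

160


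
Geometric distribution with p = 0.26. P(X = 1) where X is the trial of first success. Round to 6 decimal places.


P = (1-p)^(k-1) * p
(1-p)^(k-1) = 0.74^0 = 1
P = 1 * 0.26 = 0.26

0.260000


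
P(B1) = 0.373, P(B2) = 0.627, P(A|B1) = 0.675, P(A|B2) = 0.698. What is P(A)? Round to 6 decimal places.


P(A) = P(A|B1)*P(B1) + P(A|B2)*P(B2)
P(A|B1)*P(B1) = 0.675 * 0.373 = 0.251775
P(A|B2)*P(B2) = 0.698 * 0.627 = 0.437646
P(A) = 0.251775 + 0.437646 = 0.689421

0.689421


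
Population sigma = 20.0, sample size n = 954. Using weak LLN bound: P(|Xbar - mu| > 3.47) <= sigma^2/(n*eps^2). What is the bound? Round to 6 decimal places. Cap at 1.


bound = min(1, sigma^2/(n*eps^2))
sigma^2 = 20.0^2 = 400
n*eps^2 = 954 * 3.47^2 = 954 * 12.0409 = 11487.0186
sigma^2/(n*eps^2) = 400 / 11487.0186 ≈ 0.03482192

0.034822


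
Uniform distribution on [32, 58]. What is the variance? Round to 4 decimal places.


Var = (b-a)^2 / 12
(b-a)^2 = (58 - 32)^2 = 676
Var = 676/12 ≈ 56.333333

56.3333


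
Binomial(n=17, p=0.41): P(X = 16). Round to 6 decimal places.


P = C(n,k) * p^k * (1-p)^(n-k)
C(17,16) = 17
p^k = 0.41^16 ≈ 0.0000006375903
(1-p)^(n-k) = 0.59^1 = 0.59
P = 17 * 0.0000006375903 * 0.59 ≈ 0.000006

0.000006


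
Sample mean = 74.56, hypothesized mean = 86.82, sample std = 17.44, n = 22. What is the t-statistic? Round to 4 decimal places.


t = (xbar - mu0) / (s/sqrt(n))
xbar - mu0 = 74.56 - 86.82 = -12.26
sqrt(22) ≈ 4.69041576
s/sqrt(n) = 17.44 / 4.69041576 ≈ 3.71822049
t = -12.26 / 3.71822049 ≈ -3.297276

-3.2973


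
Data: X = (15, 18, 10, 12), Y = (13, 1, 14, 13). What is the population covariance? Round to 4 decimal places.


Cov = (1/n)*sum((xi-xbar)(yi-ybar))
n = 4, xbar = 55/4 = 13.75, ybar = 41/4 = 10.25
sum((xi-xbar)(yi-ybar)) = -54.75
Cov = -54.75 / 4 = -13.6875

-13.6875


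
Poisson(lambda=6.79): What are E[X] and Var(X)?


E[X] = Var(X) = lambda = 6.79

6.79, 6.79


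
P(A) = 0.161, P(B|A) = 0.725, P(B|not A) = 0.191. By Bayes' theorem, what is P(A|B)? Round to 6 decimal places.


P(A|B) = P(B|A)*P(A) / P(B), P(B) = P(B|A)*P(A) + P(B|not A)*P(not A)
P(B|A)*P(A) = 0.725 * 0.161 = 0.116725
P(B|not A)*P(not A) = 0.191 * 0.839 = 0.160249
P(B) = 0.116725 + 0.160249 = 0.276974
P(A|B) = 0.116725 / 0.276974 ≈ 0.42142945

0.421429


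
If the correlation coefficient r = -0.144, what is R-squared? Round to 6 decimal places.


R^2 = r^2 = (-0.144)^2 = 0.020736

0.020736


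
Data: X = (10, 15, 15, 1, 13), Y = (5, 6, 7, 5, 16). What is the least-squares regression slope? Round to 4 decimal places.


b = sum((xi-xbar)(yi-ybar)) / sum((xi-xbar)^2)
n = 5, xbar = 54/5 = 10.8, ybar = 39/5 = 7.8
Sxy = sum((xi-xbar)(yi-ybar)) = 36.8
Sxx = sum((xi-xbar)^2) = 136.8
b = Sxy / Sxx = 46/171 ≈ 0.269006

0.2690


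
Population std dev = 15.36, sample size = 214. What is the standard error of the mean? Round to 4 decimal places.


SE = sigma / sqrt(n)
sqrt(214) ≈ 14.628739
SE = 15.36 / 14.628739 ≈ 1.049988

1.0500


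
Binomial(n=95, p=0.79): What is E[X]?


E[X] = n*p = 95 * 0.79 = 75.05

75.05


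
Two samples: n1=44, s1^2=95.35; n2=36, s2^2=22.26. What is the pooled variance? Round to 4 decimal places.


sp^2 = ((n1-1)*s1^2 + (n2-1)*s2^2)/(n1+n2-2)
(n1-1)*s1^2 = 43 * 95.35 = 4100.05
(n2-1)*s2^2 = 35 * 22.26 = 779.1
numerator = 4100.05 + 779.1 = 4879.15
n1+n2-2 = 78
sp^2 = 4879.15 / 78 = 97583/1560 ≈ 62.553205

62.5532


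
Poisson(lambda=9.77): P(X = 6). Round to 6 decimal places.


P = e^(-lam) * lam^k / k!
e^(-9.77) ≈ 0.00005714035
lam^k = 9.77^6 ≈ 869695.819145
k! = 6! = 720
P = 0.00005714035 * 869695.819145 / 720 ≈ 0.069020

0.069020


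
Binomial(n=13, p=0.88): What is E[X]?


E[X] = n*p = 13 * 0.88 = 11.44

11.44


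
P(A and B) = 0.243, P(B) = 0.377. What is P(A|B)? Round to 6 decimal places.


P(A|B) = P(A and B) / P(B) = 0.243 / 0.377 = 243/377 ≈ 0.64456233

0.644562


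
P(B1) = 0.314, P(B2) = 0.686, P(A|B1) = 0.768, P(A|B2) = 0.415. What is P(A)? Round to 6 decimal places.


P(A) = P(A|B1)*P(B1) + P(A|B2)*P(B2)
P(A|B1)*P(B1) = 0.768 * 0.314 = 0.241152
P(A|B2)*P(B2) = 0.415 * 0.686 = 0.28469
P(A) = 0.241152 + 0.28469 = 0.525842

0.525842


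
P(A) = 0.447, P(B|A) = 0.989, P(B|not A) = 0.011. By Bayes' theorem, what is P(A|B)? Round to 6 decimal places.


P(A|B) = P(B|A)*P(A) / P(B), P(B) = P(B|A)*P(A) + P(B|not A)*P(not A)
P(B|A)*P(A) = 0.989 * 0.447 = 0.442083
P(B|not A)*P(not A) = 0.011 * 0.553 = 0.006083
P(B) = 0.442083 + 0.006083 = 0.448166
P(A|B) = 0.442083 / 0.448166 ≈ 0.98642690

0.986427


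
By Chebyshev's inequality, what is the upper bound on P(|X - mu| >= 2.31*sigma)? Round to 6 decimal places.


P <= 1/k^2
k^2 = 2.31^2 = 5.3361
1/k^2 = 1 / 5.3361 ≈ 0.18740278

0.187403


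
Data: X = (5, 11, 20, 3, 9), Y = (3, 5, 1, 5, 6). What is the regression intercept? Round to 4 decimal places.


a = ybar - b*xbar, where b = sum((xi-xbar)(yi-ybar)) / sum((xi-xbar)^2)
n = 5, xbar = 48/5 = 9.6, ybar = 20/5 = 4
Sxy = sum((xi-xbar)(yi-ybar)) = -33
Sxx = sum((xi-xbar)^2) = 175.2
b = Sxy / Sxx = -55/292 ≈ -0.188356
a = 4 - (-0.188356) * 9.6 = 424/73 ≈ 5.808219

5.8082


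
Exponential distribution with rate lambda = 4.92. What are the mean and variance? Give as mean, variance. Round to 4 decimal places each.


mean = 1/lam, var = 1/lam^2
mean = 1 / 4.92 = 25/123 ≈ 0.203252
lam^2 = 4.92^2 = 24.2064
var = 1 / 24.2064 ≈ 0.041311

0.2033, 0.0413


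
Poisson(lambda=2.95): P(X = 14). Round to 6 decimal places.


P = e^(-lam) * lam^k / k!
e^(-2.95) ≈ 0.05233971
lam^k = 2.95^14 ≈ 3780142.952204
k! = 14! = 87178291200
P = 0.05233971 * 3780142.952204 / 87178291200 ≈ 0.000002

0.000002


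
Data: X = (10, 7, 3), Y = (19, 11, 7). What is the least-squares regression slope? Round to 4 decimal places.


b = sum((xi-xbar)(yi-ybar)) / sum((xi-xbar)^2)
n = 3, xbar = 20/3 ≈ 6.666667, ybar = 37/3 ≈ 12.333333
Sxy = sum((xi-xbar)(yi-ybar)) = 124/3 ≈ 41.333333
Sxx = sum((xi-xbar)^2) = 74/3 ≈ 24.666667
b = Sxy / Sxx = 62/37 ≈ 1.675676

1.6757


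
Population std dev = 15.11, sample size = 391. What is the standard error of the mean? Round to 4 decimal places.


SE = sigma / sqrt(n)
sqrt(391) ≈ 19.773720
SE = 15.11 / 19.773720 ≈ 0.764146

0.7641


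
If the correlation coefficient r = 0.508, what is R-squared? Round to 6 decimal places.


R^2 = r^2 = (0.508)^2 = 0.258064

0.258064


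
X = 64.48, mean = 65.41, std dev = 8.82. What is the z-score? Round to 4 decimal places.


z = (X - mu) / sigma
X - mu = 64.48 - 65.41 = -0.93
z = -0.93 / 8.82 = -31/294 ≈ -0.105442

-0.1054


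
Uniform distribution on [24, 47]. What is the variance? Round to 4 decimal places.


Var = (b-a)^2 / 12
(b-a)^2 = (47 - 24)^2 = 529
Var = 529/12 ≈ 44.083333

44.0833


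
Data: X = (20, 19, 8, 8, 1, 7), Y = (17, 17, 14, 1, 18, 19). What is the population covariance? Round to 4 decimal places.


Cov = (1/n)*sum((xi-xbar)(yi-ybar))
n = 6, xbar = 63/6 = 10.5, ybar = 86/6 = 43/3 ≈ 14.333333
sum((xi-xbar)(yi-ybar)) = 31
Cov = 31 / 6 = 31/6 ≈ 5.166667

5.1667


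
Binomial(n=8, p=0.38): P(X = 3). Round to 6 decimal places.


P = C(n,k) * p^k * (1-p)^(n-k)
C(8,3) = 56
p^k = 0.38^3 = 0.054872
(1-p)^(n-k) = 0.62^5 ≈ 0.09161328
P = 56 * 0.054872 * 0.09161328 ≈ 0.281512

0.281512
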